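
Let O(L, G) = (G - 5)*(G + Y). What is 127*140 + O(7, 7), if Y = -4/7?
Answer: 124550/7 ≈ 17793.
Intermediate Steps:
Y = -4/7 (Y = -4*⅐ = -4/7 ≈ -0.57143)
O(L, G) = (-5 + G)*(-4/7 + G) (O(L, G) = (G - 5)*(G - 4/7) = (-5 + G)*(-4/7 + G))
127*140 + O(7, 7) = 127*140 + (20/7 + 7² - 39/7*7) = 17780 + (20/7 + 49 - 39) = 17780 + 90/7 = 124550/7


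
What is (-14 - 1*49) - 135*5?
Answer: -738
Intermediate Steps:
(-14 - 1*49) - 135*5 = (-14 - 49) - 675 = -63 - 675 = -738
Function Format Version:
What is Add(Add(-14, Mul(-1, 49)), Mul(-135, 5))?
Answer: -738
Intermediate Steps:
Add(Add(-14, Mul(-1, 49)), Mul(-135, 5)) = Add(Add(-14, -49), -675) = Add(-63, -675) = -738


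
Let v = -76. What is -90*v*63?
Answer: 430920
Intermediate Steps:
-90*v*63 = -90*(-76)*63 = 6840*63 = 430920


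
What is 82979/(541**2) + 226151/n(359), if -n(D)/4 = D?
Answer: -66070942987/420289916 ≈ -157.20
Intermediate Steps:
n(D) = -4*D
82979/(541**2) + 226151/n(359) = 82979/(541**2) + 226151/((-4*359)) = 82979/292681 + 226151/(-1436) = 82979*(1/292681) + 226151*(-1/1436) = 82979/292681 - 226151/1436 = -66070942987/420289916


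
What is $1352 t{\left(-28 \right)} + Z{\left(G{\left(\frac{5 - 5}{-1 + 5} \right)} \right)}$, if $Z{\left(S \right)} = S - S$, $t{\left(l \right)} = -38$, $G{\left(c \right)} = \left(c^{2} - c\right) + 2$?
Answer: $-51376$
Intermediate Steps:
$G{\left(c \right)} = 2 + c^{2} - c$
$Z{\left(S \right)} = 0$
$1352 t{\left(-28 \right)} + Z{\left(G{\left(\frac{5 - 5}{-1 + 5} \right)} \right)} = 1352 \left(-38\right) + 0 = -51376 + 0 = -51376$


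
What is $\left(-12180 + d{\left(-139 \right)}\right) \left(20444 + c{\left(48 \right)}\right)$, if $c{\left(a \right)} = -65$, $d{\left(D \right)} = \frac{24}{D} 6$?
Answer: $- \frac{34504989156}{139} \approx -2.4824 \cdot 10^{8}$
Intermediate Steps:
$d{\left(D \right)} = \frac{144}{D}$
$\left(-12180 + d{\left(-139 \right)}\right) \left(20444 + c{\left(48 \right)}\right) = \left(-12180 + \frac{144}{-139}\right) \left(20444 - 65\right) = \left(-12180 + 144 \left(- \frac{1}{139}\right)\right) 20379 = \left(-12180 - \frac{144}{139}\right) 20379 = \left(- \frac{1693164}{139}\right) 20379 = - \frac{34504989156}{139}$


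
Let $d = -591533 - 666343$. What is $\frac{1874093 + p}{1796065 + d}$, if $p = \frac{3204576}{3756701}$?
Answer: $\frac{7040410251769}{2021815154489} \approx 3.4822$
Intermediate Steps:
$d = -1257876$ ($d = -591533 + \left(-754566 + 88223\right) = -591533 - 666343 = -1257876$)
$p = \frac{3204576}{3756701}$ ($p = 3204576 \cdot \frac{1}{3756701} = \frac{3204576}{3756701} \approx 0.85303$)
$\frac{1874093 + p}{1796065 + d} = \frac{1874093 + \frac{3204576}{3756701}}{1796065 - 1257876} = \frac{7040410251769}{3756701 \cdot 538189} = \frac{7040410251769}{3756701} \cdot \frac{1}{538189} = \frac{7040410251769}{2021815154489}$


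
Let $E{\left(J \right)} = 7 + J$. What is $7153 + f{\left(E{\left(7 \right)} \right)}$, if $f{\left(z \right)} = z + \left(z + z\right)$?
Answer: $7195$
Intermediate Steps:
$f{\left(z \right)} = 3 z$ ($f{\left(z \right)} = z + 2 z = 3 z$)
$7153 + f{\left(E{\left(7 \right)} \right)} = 7153 + 3 \left(7 + 7\right) = 7153 + 3 \cdot 14 = 7153 + 42 = 7195$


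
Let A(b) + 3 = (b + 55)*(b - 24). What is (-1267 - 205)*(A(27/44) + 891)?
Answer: 73489140/121 ≈ 6.0735e+5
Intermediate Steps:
A(b) = -3 + (-24 + b)*(55 + b) (A(b) = -3 + (b + 55)*(b - 24) = -3 + (55 + b)*(-24 + b) = -3 + (-24 + b)*(55 + b))
(-1267 - 205)*(A(27/44) + 891) = (-1267 - 205)*((-1323 + (27/44)² + 31*(27/44)) + 891) = -1472*((-1323 + (27*(1/44))² + 31*(27*(1/44))) + 891) = -1472*((-1323 + (27/44)² + 31*(27/44)) + 891) = -1472*((-1323 + 729/1936 + 837/44) + 891) = -1472*(-2523771/1936 + 891) = -1472*(-798795/1936) = 73489140/121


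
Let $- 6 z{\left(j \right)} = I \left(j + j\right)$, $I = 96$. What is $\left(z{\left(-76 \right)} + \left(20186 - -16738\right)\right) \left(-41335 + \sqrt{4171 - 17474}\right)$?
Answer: $-1626780260 + 39356 i \sqrt{13303} \approx -1.6268 \cdot 10^{9} + 4.5393 \cdot 10^{6} i$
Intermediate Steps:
$z{\left(j \right)} = - 32 j$ ($z{\left(j \right)} = - \frac{96 \left(j + j\right)}{6} = - \frac{96 \cdot 2 j}{6} = - \frac{192 j}{6} = - 32 j$)
$\left(z{\left(-76 \right)} + \left(20186 - -16738\right)\right) \left(-41335 + \sqrt{4171 - 17474}\right) = \left(\left(-32\right) \left(-76\right) + \left(20186 - -16738\right)\right) \left(-41335 + \sqrt{4171 - 17474}\right) = \left(2432 + \left(20186 + 16738\right)\right) \left(-41335 + \sqrt{-13303}\right) = \left(2432 + 36924\right) \left(-41335 + i \sqrt{13303}\right) = 39356 \left(-41335 + i \sqrt{13303}\right) = -1626780260 + 39356 i \sqrt{13303}$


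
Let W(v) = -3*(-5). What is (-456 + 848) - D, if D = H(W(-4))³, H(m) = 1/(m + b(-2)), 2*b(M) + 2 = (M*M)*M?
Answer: 391999/1000 ≈ 392.00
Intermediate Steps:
b(M) = -1 + M³/2 (b(M) = -1 + ((M*M)*M)/2 = -1 + (M²*M)/2 = -1 + M³/2)
W(v) = 15
H(m) = 1/(-5 + m) (H(m) = 1/(m + (-1 + (½)*(-2)³)) = 1/(m + (-1 + (½)*(-8))) = 1/(m + (-1 - 4)) = 1/(m - 5) = 1/(-5 + m))
D = 1/1000 (D = (1/(-5 + 15))³ = (1/10)³ = (⅒)³ = 1/1000 ≈ 0.0010000)
(-456 + 848) - D = (-456 + 848) - 1*1/1000 = 392 - 1/1000 = 391999/1000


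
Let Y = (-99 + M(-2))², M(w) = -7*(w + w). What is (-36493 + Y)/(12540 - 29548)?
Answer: 7863/4252 ≈ 1.8492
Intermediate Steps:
M(w) = -14*w
Y = 5041 (Y = (-99 - 14*(-2))² = (-99 + 28)² = (-71)² = 5041)
(-36493 + Y)/(12540 - 29548) = (-36493 + 5041)/(12540 - 29548) = -31452/(-17008) = -31452*(-1/17008) = 7863/4252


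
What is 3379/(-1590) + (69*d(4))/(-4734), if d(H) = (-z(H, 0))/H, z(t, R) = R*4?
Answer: -3379/1590 ≈ -2.1252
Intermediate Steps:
z(t, R) = 4*R
d(H) = 0 (d(H) = (-4*0)/H = (-1*0)/H = 0/H = 0)
3379/(-1590) + (69*d(4))/(-4734) = 3379/(-1590) + (69*0)/(-4734) = 3379*(-1/1590) + 0*(-1/4734) = -3379/1590 + 0 = -3379/1590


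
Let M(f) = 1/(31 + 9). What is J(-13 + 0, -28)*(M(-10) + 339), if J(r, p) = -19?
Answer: -257659/40 ≈ -6441.5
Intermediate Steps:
M(f) = 1/40
J(-13 + 0, -28)*(M(-10) + 339) = -19*(1/40 + 339) = -19*13561/40 = -257659/40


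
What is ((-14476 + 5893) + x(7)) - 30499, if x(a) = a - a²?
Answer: -39124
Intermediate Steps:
((-14476 + 5893) + x(7)) - 30499 = ((-14476 + 5893) + 7*(1 - 1*7)) - 30499 = (-8583 + 7*(1 - 7)) - 30499 = (-8583 + 7*(-6)) - 30499 = (-8583 - 42) - 30499 = -8625 - 30499 = -39124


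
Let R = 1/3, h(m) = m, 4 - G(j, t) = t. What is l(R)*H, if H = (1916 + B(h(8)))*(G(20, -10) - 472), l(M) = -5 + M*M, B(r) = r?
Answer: 38772448/9 ≈ 4.3080e+6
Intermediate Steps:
G(j, t) = 4 - t
R = ⅓ (R = 1*(⅓) = ⅓ ≈ 0.33333)
l(M) = -5 + M²
H = -881192 (H = (1916 + 8)*((4 - 1*(-10)) - 472) = 1924*((4 + 10) - 472) = 1924*(14 - 472) = 1924*(-458) = -881192)
l(R)*H = (-5 + (⅓)²)*(-881192) = (-5 + ⅑)*(-881192) = -44/9*(-881192) = 38772448/9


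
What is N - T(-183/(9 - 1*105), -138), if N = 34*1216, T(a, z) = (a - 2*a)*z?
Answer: 657295/16 ≈ 41081.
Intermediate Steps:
T(a, z) = -a*z (T(a, z) = (-a)*z = -a*z)
N = 41344
N - T(-183/(9 - 1*105), -138) = 41344 - (-1)*(-183/(9 - 1*105))*(-138) = 41344 - (-1)*(-183/(9 - 105))*(-138) = 41344 - (-1)*(-183/(-96))*(-138) = 41344 - (-1)*(-183*(-1/96))*(-138) = 41344 - (-1)*61*(-138)/32 = 41344 - 1*4209/16 = 41344 - 4209/16 = 657295/16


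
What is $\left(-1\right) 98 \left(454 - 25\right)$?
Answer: $-42042$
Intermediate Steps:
$\left(-1\right) 98 \left(454 - 25\right) = \left(-98\right) 429 = -42042$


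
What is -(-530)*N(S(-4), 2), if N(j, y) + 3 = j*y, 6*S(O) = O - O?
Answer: -1590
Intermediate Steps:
S(O) = 0 (S(O) = (O - O)/6 = (⅙)*0 = 0)
N(j, y) = -3 + j*y
-(-530)*N(S(-4), 2) = -(-530)*(-3 + 0*2) = -(-530)*(-3 + 0) = -(-530)*(-3) = -1*1590 = -1590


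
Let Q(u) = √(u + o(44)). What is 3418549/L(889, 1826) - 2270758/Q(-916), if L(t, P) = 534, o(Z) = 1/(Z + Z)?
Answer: 3418549/534 + 4541516*I*√1773354/80607 ≈ 6401.8 + 75028.0*I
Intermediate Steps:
o(Z) = 1/(2*Z)
Q(u) = √(1/88 + u) (Q(u) = √(u + (½)/44) = √(u + (½)*(1/44)) = √(u + 1/88) = √(1/88 + u))
3418549/L(889, 1826) - 2270758/Q(-916) = 3418549/534 - 2270758*44/√(22 + 1936*(-916)) = 3418549*(1/534) - 2270758*44/√(22 - 1773376) = 3418549/534 - 2270758*(-2*I*√1773354/80607) = 3418549/534 - (-4541516)*I*√1773354/80607 = 3418549/534 + 4541516*I*√1773354/80607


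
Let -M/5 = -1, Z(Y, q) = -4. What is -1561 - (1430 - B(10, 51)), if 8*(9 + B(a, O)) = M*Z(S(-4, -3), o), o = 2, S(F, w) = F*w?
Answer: -6005/2 ≈ -3002.5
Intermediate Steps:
M = 5 (M = -5*(-1) = 5)
B(a, O) = -23/2 (B(a, O) = -9 + (5*(-4))/8 = -9 + (⅛)*(-20) = -9 - 5/2 = -23/2)
-1561 - (1430 - B(10, 51)) = -1561 - (1430 - 1*(-23/2)) = -1561 - (1430 + 23/2) = -1561 - 1*2883/2 = -1561 - 2883/2 = -6005/2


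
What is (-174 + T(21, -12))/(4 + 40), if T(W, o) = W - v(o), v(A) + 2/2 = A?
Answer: -35/11 ≈ -3.1818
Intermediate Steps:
v(A) = -1 + A
T(W, o) = 1 + W - o (T(W, o) = W - (-1 + o) = W + (1 - o) = 1 + W - o)
(-174 + T(21, -12))/(4 + 40) = (-174 + (1 + 21 - 1*(-12)))/(4 + 40) = (-174 + (1 + 21 + 12))/44 = (-174 + 34)*(1/44) = -140*1/44 = -35/11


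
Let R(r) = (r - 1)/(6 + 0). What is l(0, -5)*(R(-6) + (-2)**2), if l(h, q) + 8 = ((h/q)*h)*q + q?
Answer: -221/6 ≈ -36.833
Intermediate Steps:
R(r) = -1/6 + r/6 (R(r) = (-1 + r)/6 = (-1 + r)*(1/6) = -1/6 + r/6)
l(h, q) = -8 + q + h**2 (l(h, q) = -8 + (((h/q)*h)*q + q) = -8 + ((h**2/q)*q + q) = -8 + (h**2 + q) = -8 + (q + h**2) = -8 + q + h**2)
l(0, -5)*(R(-6) + (-2)**2) = (-8 - 5 + 0**2)*((-1/6 + (1/6)*(-6)) + (-2)**2) = (-8 - 5 + 0)*((-1/6 - 1) + 4) = -13*(-7/6 + 4) = -13*17/6 = -221/6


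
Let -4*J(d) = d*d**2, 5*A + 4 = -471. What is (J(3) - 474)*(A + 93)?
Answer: 1923/2 ≈ 961.50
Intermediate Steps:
A = -95 (A = -4/5 + (1/5)*(-471) = -4/5 - 471/5 = -95)
J(d) = -d**3/4 (J(d) = -d*d**2/4 = -d**3/4)
(J(3) - 474)*(A + 93) = (-1/4*3**3 - 474)*(-95 + 93) = (-1/4*27 - 474)*(-2) = (-27/4 - 474)*(-2) = -1923/4*(-2) = 1923/2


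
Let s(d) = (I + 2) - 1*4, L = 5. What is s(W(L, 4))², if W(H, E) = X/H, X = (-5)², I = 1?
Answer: 1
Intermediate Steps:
X = 25
W(H, E) = 25/H
s(d) = -1 (s(d) = (1 + 2) - 1*4 = 3 - 4 = -1)
s(W(L, 4))² = (-1)² = 1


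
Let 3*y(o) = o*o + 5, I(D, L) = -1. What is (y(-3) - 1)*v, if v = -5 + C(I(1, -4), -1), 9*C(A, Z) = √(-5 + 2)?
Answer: -55/3 + 11*I*√3/27 ≈ -18.333 + 0.70565*I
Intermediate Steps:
y(o) = 5/3 + o²/3 (y(o) = (o*o + 5)/3 = (o² + 5)/3 = (5 + o²)/3 = 5/3 + o²/3)
C(A, Z) = I*√3/9 (C(A, Z) = √(-5 + 2)/9 = √(-3)/9 = (I*√3)/9 = I*√3/9)
v = -5 + I*√3/9 ≈ -5.0 + 0.19245*I
(y(-3) - 1)*v = ((5/3 + (⅓)*(-3)²) - 1)*(-5 + I*√3/9) = ((5/3 + (⅓)*9) - 1)*(-5 + I*√3/9) = ((5/3 + 3) - 1)*(-5 + I*√3/9) = (14/3 - 1)*(-5 + I*√3/9) = 11*(-5 + I*√3/9)/3 = -55/3 + 11*I*√3/27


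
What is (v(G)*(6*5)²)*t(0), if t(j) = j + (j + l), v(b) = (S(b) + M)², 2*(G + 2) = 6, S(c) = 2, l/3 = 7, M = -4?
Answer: 75600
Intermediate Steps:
l = 21 (l = 3*7 = 21)
G = 1 (G = -2 + (½)*6 = -2 + 3 = 1)
v(b) = 4 (v(b) = (2 - 4)² = (-2)² = 4)
t(j) = 21 + 2*j (t(j) = j + (j + 21) = j + (21 + j) = 21 + 2*j)
(v(G)*(6*5)²)*t(0) = (4*(6*5)²)*(21 + 2*0) = (4*30²)*(21 + 0) = (4*900)*21 = 3600*21 = 75600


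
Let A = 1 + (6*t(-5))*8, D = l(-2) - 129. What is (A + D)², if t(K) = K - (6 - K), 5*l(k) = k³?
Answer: 20142144/25 ≈ 8.0569e+5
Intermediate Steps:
l(k) = k³/5
t(K) = -6 + 2*K (t(K) = K + (-6 + K) = -6 + 2*K)
D = -653/5 (D = (⅕)*(-2)³ - 129 = (⅕)*(-8) - 129 = -8/5 - 129 = -653/5 ≈ -130.60)
A = -767 (A = 1 + (6*(-6 + 2*(-5)))*8 = 1 + (6*(-6 - 10))*8 = 1 + (6*(-16))*8 = 1 - 96*8 = 1 - 768 = -767)
(A + D)² = (-767 - 653/5)² = (-4488/5)² = 20142144/25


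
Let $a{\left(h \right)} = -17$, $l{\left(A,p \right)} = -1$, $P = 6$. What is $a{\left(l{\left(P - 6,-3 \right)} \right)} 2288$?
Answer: $-38896$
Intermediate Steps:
$a{\left(l{\left(P - 6,-3 \right)} \right)} 2288 = \left(-17\right) 2288 = -38896$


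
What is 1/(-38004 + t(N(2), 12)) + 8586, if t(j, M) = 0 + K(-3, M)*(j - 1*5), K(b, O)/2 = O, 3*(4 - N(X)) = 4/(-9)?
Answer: 2938300911/342220 ≈ 8586.0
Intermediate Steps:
N(X) = 112/27 (N(X) = 4 - 4/(3*(-9)) = 4 - 4*(-1)/(3*9) = 4 - ⅓*(-4/9) = 4 + 4/27 = 112/27)
K(b, O) = 2*O
t(j, M) = 2*M*(-5 + j) (t(j, M) = 0 + (2*M)*(j - 1*5) = 0 + (2*M)*(j - 5) = 0 + (2*M)*(-5 + j) = 0 + 2*M*(-5 + j) = 2*M*(-5 + j))
1/(-38004 + t(N(2), 12)) + 8586 = 1/(-38004 + 2*12*(-5 + 112/27)) + 8586 = 1/(-38004 + 2*12*(-23/27)) + 8586 = 1/(-38004 - 184/9) + 8586 = 1/(-342220/9) + 8586 = -9/342220 + 8586 = 2938300911/342220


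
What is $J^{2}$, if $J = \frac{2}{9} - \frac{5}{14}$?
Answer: $\frac{289}{15876} \approx 0.018204$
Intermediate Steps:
$J = - \frac{17}{126}$ ($J = 2 \cdot \frac{1}{9} - \frac{5}{14} = \frac{2}{9} - \frac{5}{14} = - \frac{17}{126} \approx -0.13492$)
$J^{2} = \left(- \frac{17}{126}\right)^{2} = \frac{289}{15876}$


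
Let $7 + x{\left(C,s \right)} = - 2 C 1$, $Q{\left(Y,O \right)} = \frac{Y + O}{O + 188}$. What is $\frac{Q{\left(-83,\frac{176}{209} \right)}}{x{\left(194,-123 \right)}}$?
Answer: $\frac{1561}{1417260} \approx 0.0011014$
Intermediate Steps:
$Q{\left(Y,O \right)} = \frac{O + Y}{188 + O}$
$x{\left(C,s \right)} = -7 - 2 C$ ($x{\left(C,s \right)} = -7 - 2 C 1 = -7 - 2 C$)
$\frac{Q{\left(-83,\frac{176}{209} \right)}}{x{\left(194,-123 \right)}} = \frac{\frac{1}{188 + \frac{176}{209}} \left(\frac{176}{209} - 83\right)}{-7 - 388} = \frac{\frac{1}{188 + 176 \cdot \frac{1}{209}} \left(176 \cdot \frac{1}{209} - 83\right)}{-7 - 388} = \frac{\frac{1}{188 + \frac{16}{19}} \left(\frac{16}{19} - 83\right)}{-395} = \frac{1}{\frac{3588}{19}} \left(- \frac{1561}{19}\right) \left(- \frac{1}{395}\right) = \frac{19}{3588} \left(- \frac{1561}{19}\right) \left(- \frac{1}{395}\right) = \left(- \frac{1561}{3588}\right) \left(- \frac{1}{395}\right) = \frac{1561}{1417260}$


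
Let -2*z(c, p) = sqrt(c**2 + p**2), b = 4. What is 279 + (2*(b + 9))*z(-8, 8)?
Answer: 279 - 104*sqrt(2) ≈ 131.92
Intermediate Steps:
z(c, p) = -sqrt(c**2 + p**2)/2
279 + (2*(b + 9))*z(-8, 8) = 279 + (2*(4 + 9))*(-sqrt((-8)**2 + 8**2)/2) = 279 + (2*13)*(-sqrt(64 + 64)/2) = 279 + 26*(-4*sqrt(2)) = 279 - 104*sqrt(2)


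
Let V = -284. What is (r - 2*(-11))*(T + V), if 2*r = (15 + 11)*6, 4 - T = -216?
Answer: -6400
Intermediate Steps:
T = 220 (T = 4 - 1*(-216) = 4 + 216 = 220)
r = 78 (r = ((15 + 11)*6)/2 = (26*6)/2 = (½)*156 = 78)
(r - 2*(-11))*(T + V) = (78 - 2*(-11))*(220 - 284) = (78 + 22)*(-64) = 100*(-64) = -6400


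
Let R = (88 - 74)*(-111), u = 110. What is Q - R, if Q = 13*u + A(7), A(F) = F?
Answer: 2991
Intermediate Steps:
R = -1554 (R = 14*(-111) = -1554)
Q = 1437 (Q = 13*110 + 7 = 1430 + 7 = 1437)
Q - R = 1437 - 1*(-1554) = 1437 + 1554 = 2991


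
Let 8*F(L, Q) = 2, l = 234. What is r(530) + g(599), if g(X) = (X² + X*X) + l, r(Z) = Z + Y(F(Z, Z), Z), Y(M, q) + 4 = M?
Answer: 2873449/4 ≈ 7.1836e+5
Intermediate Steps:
F(L, Q) = ¼ (F(L, Q) = (⅛)*2 = ¼)
Y(M, q) = -4 + M
r(Z) = -15/4 + Z (r(Z) = Z + (-4 + ¼) = Z - 15/4 = -15/4 + Z)
g(X) = 234 + 2*X² (g(X) = (X² + X*X) + 234 = (X² + X²) + 234 = 2*X² + 234 = 234 + 2*X²)
r(530) + g(599) = (-15/4 + 530) + (234 + 2*599²) = 2105/4 + (234 + 2*358801) = 2105/4 + (234 + 717602) = 2105/4 + 717836 = 2873449/4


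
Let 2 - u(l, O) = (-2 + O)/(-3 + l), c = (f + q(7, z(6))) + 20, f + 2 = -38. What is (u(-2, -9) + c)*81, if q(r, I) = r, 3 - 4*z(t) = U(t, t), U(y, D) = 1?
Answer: -5346/5 ≈ -1069.2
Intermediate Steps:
z(t) = ½ (z(t) = ¾ - ¼*1 = ¾ - ¼ = ½)
f = -40 (f = -2 - 38 = -40)
c = -13 (c = (-40 + 7) + 20 = -33 + 20 = -13)
u(l, O) = 2 - (-2 + O)/(-3 + l)
(u(-2, -9) + c)*81 = ((-4 - 1*(-9) + 2*(-2))/(-3 - 2) - 13)*81 = ((-4 + 9 - 4)/(-5) - 13)*81 = (-⅕*1 - 13)*81 = (-⅕ - 13)*81 = -66/5*81 = -5346/5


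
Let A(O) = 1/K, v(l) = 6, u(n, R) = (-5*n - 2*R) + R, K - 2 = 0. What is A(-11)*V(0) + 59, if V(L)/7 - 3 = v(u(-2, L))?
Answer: 181/2 ≈ 90.500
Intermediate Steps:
K = 2 (K = 2 + 0 = 2)
u(n, R) = -R - 5*n
V(L) = 63 (V(L) = 21 + 7*6 = 21 + 42 = 63)
A(O) = ½ (A(O) = 1/2 = ½)
A(-11)*V(0) + 59 = (½)*63 + 59 = 63/2 + 59 = 181/2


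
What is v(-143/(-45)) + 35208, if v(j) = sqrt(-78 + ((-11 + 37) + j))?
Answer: 35208 + 13*I*sqrt(65)/15 ≈ 35208.0 + 6.9873*I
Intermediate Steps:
v(j) = sqrt(-52 + j) (v(j) = sqrt(-78 + (26 + j)) = sqrt(-52 + j))
v(-143/(-45)) + 35208 = sqrt(-52 - 143/(-45)) + 35208 = sqrt(-52 - 143*(-1/45)) + 35208 = sqrt(-52 + 143/45) + 35208 = sqrt(-2197/45) + 35208 = 13*I*sqrt(65)/15 + 35208 = 35208 + 13*I*sqrt(65)/15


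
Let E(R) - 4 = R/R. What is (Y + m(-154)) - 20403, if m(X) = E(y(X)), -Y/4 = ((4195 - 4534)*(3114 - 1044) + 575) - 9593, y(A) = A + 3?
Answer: 2822594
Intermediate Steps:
y(A) = 3 + A
E(R) = 5 (E(R) = 4 + R/R = 4 + 1 = 5)
Y = 2842992 (Y = -4*(((4195 - 4534)*(3114 - 1044) + 575) - 9593) = -4*((-339*2070 + 575) - 9593) = -4*((-701730 + 575) - 9593) = -4*(-701155 - 9593) = -4*(-710748) = 2842992)
m(X) = 5
(Y + m(-154)) - 20403 = (2842992 + 5) - 20403 = 2842997 - 20403 = 2822594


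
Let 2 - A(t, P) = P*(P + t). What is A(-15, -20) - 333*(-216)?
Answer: 71230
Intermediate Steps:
A(t, P) = 2 - P*(P + t)
A(-15, -20) - 333*(-216) = (2 - 1*(-20)**2 - 1*(-20)*(-15)) - 333*(-216) = (2 - 1*400 - 300) + 71928 = (2 - 400 - 300) + 71928 = -698 + 71928 = 71230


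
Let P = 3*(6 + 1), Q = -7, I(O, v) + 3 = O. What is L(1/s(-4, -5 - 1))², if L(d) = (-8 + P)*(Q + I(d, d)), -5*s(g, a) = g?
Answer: 207025/16 ≈ 12939.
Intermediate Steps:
I(O, v) = -3 + O
s(g, a) = -g/5
P = 21 (P = 3*7 = 21)
L(d) = -130 + 13*d (L(d) = (-8 + 21)*(-7 + (-3 + d)) = 13*(-10 + d) = -130 + 13*d)
L(1/s(-4, -5 - 1))² = (-130 + 13/((-⅕*(-4))))² = (-130 + 13/(⅘))² = (-130 + 13*(5/4))² = (-130 + 65/4)² = (-455/4)² = 207025/16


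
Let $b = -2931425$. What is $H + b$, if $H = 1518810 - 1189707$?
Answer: $-2602322$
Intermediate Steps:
$H = 329103$
$H + b = 329103 - 2931425 = -2602322$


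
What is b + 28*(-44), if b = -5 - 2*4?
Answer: -1245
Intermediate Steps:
b = -13 (b = -5 - 8 = -13)
b + 28*(-44) = -13 + 28*(-44) = -13 - 1232 = -1245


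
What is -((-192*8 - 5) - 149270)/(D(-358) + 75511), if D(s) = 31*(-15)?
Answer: 150811/75046 ≈ 2.0096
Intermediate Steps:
D(s) = -465
-((-192*8 - 5) - 149270)/(D(-358) + 75511) = -((-192*8 - 5) - 149270)/(-465 + 75511) = -((-1536 - 5) - 149270)/75046 = -(-1541 - 149270)/75046 = -(-150811)/75046 = -1*(-150811/75046) = 150811/75046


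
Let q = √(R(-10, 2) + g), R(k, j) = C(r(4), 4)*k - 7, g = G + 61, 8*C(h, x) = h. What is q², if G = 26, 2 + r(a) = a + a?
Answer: 145/2 ≈ 72.500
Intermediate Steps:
r(a) = -2 + 2*a (r(a) = -2 + (a + a) = -2 + 2*a)
C(h, x) = h/8
g = 87 (g = 26 + 61 = 87)
R(k, j) = -7 + 3*k/4 (R(k, j) = ((-2 + 2*4)/8)*k - 7 = ((-2 + 8)/8)*k - 7 = ((⅛)*6)*k - 7 = 3*k/4 - 7 = -7 + 3*k/4)
q = √290/2 (q = √((-7 + (¾)*(-10)) + 87) = √((-7 - 15/2) + 87) = √(-29/2 + 87) = √(145/2) = √290/2 ≈ 8.5147)
q² = (√290/2)² = 145/2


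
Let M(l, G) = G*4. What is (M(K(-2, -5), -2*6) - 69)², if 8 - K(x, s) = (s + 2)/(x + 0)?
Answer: 13689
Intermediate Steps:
K(x, s) = 8 - (2 + s)/x (K(x, s) = 8 - (s + 2)/(x + 0) = 8 - (2 + s)/x)
M(l, G) = 4*G
(M(K(-2, -5), -2*6) - 69)² = (4*(-2*6) - 69)² = (4*(-12) - 69)² = (-48 - 69)² = (-117)² = 13689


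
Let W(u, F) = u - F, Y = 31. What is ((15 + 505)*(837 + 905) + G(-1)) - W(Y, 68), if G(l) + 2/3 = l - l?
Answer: 2717629/3 ≈ 9.0588e+5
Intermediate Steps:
G(l) = -2/3 (G(l) = -2/3 + (l - l) = -2/3 + 0 = -2/3)
((15 + 505)*(837 + 905) + G(-1)) - W(Y, 68) = ((15 + 505)*(837 + 905) - 2/3) - (31 - 1*68) = (520*1742 - 2/3) - (31 - 68) = (905840 - 2/3) - 1*(-37) = 2717518/3 + 37 = 2717629/3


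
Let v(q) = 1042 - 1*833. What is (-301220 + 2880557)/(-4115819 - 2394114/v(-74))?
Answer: -28372707/45400015 ≈ -0.62495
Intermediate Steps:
v(q) = 209 (v(q) = 1042 - 833 = 209)
(-301220 + 2880557)/(-4115819 - 2394114/v(-74)) = (-301220 + 2880557)/(-4115819 - 2394114/209) = 2579337/(-4115819 - 2394114*1/209) = 2579337/(-4115819 - 126006/11) = 2579337/(-45400015/11) = 2579337*(-11/45400015) = -28372707/45400015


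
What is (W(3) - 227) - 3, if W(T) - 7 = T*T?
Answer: -214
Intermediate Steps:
W(T) = 7 + T**2 (W(T) = 7 + T*T = 7 + T**2)
(W(3) - 227) - 3 = ((7 + 3**2) - 227) - 3 = ((7 + 9) - 227) - 3 = (16 - 227) - 3 = -211 - 3 = -214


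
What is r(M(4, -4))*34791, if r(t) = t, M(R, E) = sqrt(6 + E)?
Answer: 34791*sqrt(2) ≈ 49202.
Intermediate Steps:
r(M(4, -4))*34791 = sqrt(6 - 4)*34791 = sqrt(2)*34791 = 34791*sqrt(2)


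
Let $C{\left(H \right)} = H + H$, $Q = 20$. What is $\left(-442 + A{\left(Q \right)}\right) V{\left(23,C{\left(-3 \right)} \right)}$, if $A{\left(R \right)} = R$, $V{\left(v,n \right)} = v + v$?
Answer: $-19412$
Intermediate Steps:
$C{\left(H \right)} = 2 H$
$V{\left(v,n \right)} = 2 v$
$\left(-442 + A{\left(Q \right)}\right) V{\left(23,C{\left(-3 \right)} \right)} = \left(-442 + 20\right) 2 \cdot 23 = \left(-422\right) 46 = -19412$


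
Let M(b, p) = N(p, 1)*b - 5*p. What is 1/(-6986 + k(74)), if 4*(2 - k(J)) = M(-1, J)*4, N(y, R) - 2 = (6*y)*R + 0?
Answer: -1/6168 ≈ -0.00016213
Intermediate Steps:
N(y, R) = 2 + 6*R*y (N(y, R) = 2 + ((6*y)*R + 0) = 2 + (6*R*y + 0) = 2 + 6*R*y)
M(b, p) = -5*p + b*(2 + 6*p) (M(b, p) = (2 + 6*1*p)*b - 5*p = (2 + 6*p)*b - 5*p = b*(2 + 6*p) - 5*p = -5*p + b*(2 + 6*p))
k(J) = 4 + 11*J (k(J) = 2 - (-5*J + 2*(-1)*(1 + 3*J))*4/4 = 2 - (-5*J + (-2 - 6*J))*4/4 = 2 - (-2 - 11*J)*4/4 = 2 - (-8 - 44*J)/4 = 2 + (2 + 11*J) = 4 + 11*J)
1/(-6986 + k(74)) = 1/(-6986 + (4 + 11*74)) = 1/(-6986 + (4 + 814)) = 1/(-6986 + 818) = 1/(-6168) = -1/6168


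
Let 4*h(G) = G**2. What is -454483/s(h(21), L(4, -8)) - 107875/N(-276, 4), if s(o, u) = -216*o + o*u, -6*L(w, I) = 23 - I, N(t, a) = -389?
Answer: 22457419471/75881841 ≈ 295.95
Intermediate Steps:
L(w, I) = -23/6 + I/6 (L(w, I) = -(23 - I)/6 = -23/6 + I/6)
h(G) = G**2/4
-454483/s(h(21), L(4, -8)) - 107875/N(-276, 4) = -454483*4/(441*(-216 + (-23/6 + (1/6)*(-8)))) - 107875/(-389) = -454483*4/(441*(-216 + (-23/6 - 4/3))) - 107875*(-1/389) = -454483*4/(441*(-216 - 31/6)) + 107875/389 = -454483/((441/4)*(-1327/6)) + 107875/389 = -454483/(-195069/8) + 107875/389 = -454483*(-8/195069) + 107875/389 = 3635864/195069 + 107875/389 = 22457419471/75881841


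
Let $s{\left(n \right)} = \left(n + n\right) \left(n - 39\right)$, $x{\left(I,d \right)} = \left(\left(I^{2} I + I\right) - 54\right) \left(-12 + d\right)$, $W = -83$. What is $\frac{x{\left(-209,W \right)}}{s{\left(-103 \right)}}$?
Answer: $\frac{216827810}{7313} \approx 29650.0$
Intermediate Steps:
$x{\left(I,d \right)} = \left(-12 + d\right) \left(-54 + I + I^{3}\right)$ ($x{\left(I,d \right)} = \left(\left(I^{3} + I\right) - 54\right) \left(-12 + d\right) = \left(\left(I + I^{3}\right) - 54\right) \left(-12 + d\right) = \left(-54 + I + I^{3}\right) \left(-12 + d\right) = \left(-12 + d\right) \left(-54 + I + I^{3}\right)$)
$s{\left(n \right)} = 2 n \left(-39 + n\right)$
$\frac{x{\left(-209,W \right)}}{s{\left(-103 \right)}} = \frac{648 - -4482 - -2508 - 12 \left(-209\right)^{3} - -17347 - 83 \left(-209\right)^{3}}{2 \left(-103\right) \left(-39 - 103\right)} = \frac{648 + 4482 + 2508 - -109551948 + 17347 - -757734307}{2 \left(-103\right) \left(-142\right)} = \frac{648 + 4482 + 2508 + 109551948 + 17347 + 757734307}{29252} = 867311240 \cdot \frac{1}{29252} = \frac{216827810}{7313}$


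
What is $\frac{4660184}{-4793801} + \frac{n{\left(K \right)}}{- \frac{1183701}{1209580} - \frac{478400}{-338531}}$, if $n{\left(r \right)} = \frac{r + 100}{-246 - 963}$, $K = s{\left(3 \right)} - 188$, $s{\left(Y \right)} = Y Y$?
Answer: $- \frac{847488678252596029244}{1031308619925364951521} \approx -0.82176$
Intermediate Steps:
$s{\left(Y \right)} = Y^{2}$
$K = -179$ ($K = 3^{2} - 188 = 9 - 188 = -179$)
$n{\left(r \right)} = - \frac{100}{1209} - \frac{r}{1209}$ ($n{\left(r \right)} = \frac{100 + r}{-1209} = \left(100 + r\right) \left(- \frac{1}{1209}\right) = - \frac{100}{1209} - \frac{r}{1209}$)
$\frac{4660184}{-4793801} + \frac{n{\left(K \right)}}{- \frac{1183701}{1209580} - \frac{478400}{-338531}} = \frac{4660184}{-4793801} + \frac{- \frac{100}{1209} - - \frac{179}{1209}}{- \frac{1183701}{1209580} - \frac{478400}{-338531}} = 4660184 \left(- \frac{1}{4793801}\right) + \frac{- \frac{100}{1209} + \frac{179}{1209}}{\left(-1183701\right) \frac{1}{1209580} - - \frac{478400}{338531}} = - \frac{4660184}{4793801} + \frac{79}{1209 \left(- \frac{1183701}{1209580} + \frac{478400}{338531}\right)} = - \frac{4660184}{4793801} + \frac{79}{1209 \cdot \frac{177943588769}{409480326980}} = - \frac{4660184}{4793801} + \frac{79}{1209} \cdot \frac{409480326980}{177943588769} = - \frac{4660184}{4793801} + \frac{32348945831420}{215133798821721} = - \frac{847488678252596029244}{1031308619925364951521}$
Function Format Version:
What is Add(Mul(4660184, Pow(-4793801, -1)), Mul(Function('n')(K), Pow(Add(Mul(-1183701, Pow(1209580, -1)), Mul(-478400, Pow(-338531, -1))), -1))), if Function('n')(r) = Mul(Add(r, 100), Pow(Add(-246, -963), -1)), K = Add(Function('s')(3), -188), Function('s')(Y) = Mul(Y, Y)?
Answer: Rational(-847488678252596029244, 1031308619925364951521) ≈ -0.82176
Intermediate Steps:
Function('s')(Y) = Pow(Y, 2)
K = -179 (K = Add(Pow(3, 2), -188) = Add(9, -188) = -179)
Function('n')(r) = Add(Rational(-100, 1209), Mul(Rational(-1, 1209), r)) (Function('n')(r) = Mul(Add(100, r), Pow(-1209, -1)) = Mul(Add(100, r), Rational(-1, 1209)) = Add(Rational(-100, 1209), Mul(Rational(-1, 1209), r)))
Add(Mul(4660184, Pow(-4793801, -1)), Mul(Function('n')(K), Pow(Add(Mul(-1183701, Pow(1209580, -1)), Mul(-478400, Pow(-338531, -1))), -1))) = Add(Mul(4660184, Pow(-4793801, -1)), Mul(Add(Rational(-100, 1209), Mul(Rational(-1, 1209), -179)), Pow(Add(Mul(-1183701, Pow(1209580, -1)), Mul(-478400, Pow(-338531, -1))), -1))) = Add(Mul(4660184, Rational(-1, 4793801)), Mul(Add(Rational(-100, 1209), Rational(179, 1209)), Pow(Add(Mul(-1183701, Rational(1, 1209580)), Mul(-478400, Rational(-1, 338531))), -1))) = Add(Rational(-4660184, 4793801), Mul(Rational(79, 1209), Pow(Add(Rational(-1183701, 1209580), Rational(478400, 338531)), -1))) = Add(Rational(-4660184, 4793801), Mul(Rational(79, 1209), Pow(Rational(177943588769, 409480326980), -1))) = Add(Rational(-4660184, 4793801), Mul(Rational(79, 1209), Rational(409480326980, 177943588769))) = Add(Rational(-4660184, 4793801), Rational(32348945831420, 215133798821721)) = Rational(-847488678252596029244, 1031308619925364951521)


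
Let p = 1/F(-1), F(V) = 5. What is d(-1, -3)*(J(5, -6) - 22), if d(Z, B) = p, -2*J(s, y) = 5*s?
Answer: -69/10 ≈ -6.9000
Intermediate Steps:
J(s, y) = -5*s/2
p = ⅕ (p = 1/5 = ⅕ ≈ 0.20000)
d(Z, B) = ⅕
d(-1, -3)*(J(5, -6) - 22) = (-5/2*5 - 22)/5 = (-25/2 - 22)/5 = (⅕)*(-69/2) = -69/10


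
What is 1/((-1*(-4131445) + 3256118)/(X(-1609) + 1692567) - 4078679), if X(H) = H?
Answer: -1690958/6896867496919 ≈ -2.4518e-7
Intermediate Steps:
1/((-1*(-4131445) + 3256118)/(X(-1609) + 1692567) - 4078679) = 1/((-1*(-4131445) + 3256118)/(-1609 + 1692567) - 4078679) = 1/((4131445 + 3256118)/1690958 - 4078679) = 1/(7387563*(1/1690958) - 4078679) = 1/(7387563/1690958 - 4078679) = 1/(-6896867496919/1690958) = -1690958/6896867496919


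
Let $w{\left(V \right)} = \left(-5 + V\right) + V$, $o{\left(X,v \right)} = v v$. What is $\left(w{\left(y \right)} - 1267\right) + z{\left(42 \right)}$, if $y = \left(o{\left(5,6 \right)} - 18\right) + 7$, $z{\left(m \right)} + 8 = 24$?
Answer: $-1206$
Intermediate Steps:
$o{\left(X,v \right)} = v^{2}$
$z{\left(m \right)} = 16$ ($z{\left(m \right)} = -8 + 24 = 16$)
$y = 25$ ($y = \left(6^{2} - 18\right) + 7 = \left(36 - 18\right) + 7 = 18 + 7 = 25$)
$w{\left(V \right)} = -5 + 2 V$
$\left(w{\left(y \right)} - 1267\right) + z{\left(42 \right)} = \left(\left(-5 + 2 \cdot 25\right) - 1267\right) + 16 = \left(\left(-5 + 50\right) - 1267\right) + 16 = \left(45 - 1267\right) + 16 = -1222 + 16 = -1206$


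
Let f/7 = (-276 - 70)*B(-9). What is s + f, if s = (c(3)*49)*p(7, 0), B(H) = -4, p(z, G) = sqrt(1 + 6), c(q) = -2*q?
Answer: 9688 - 294*sqrt(7) ≈ 8910.2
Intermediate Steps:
p(z, G) = sqrt(7)
f = 9688 (f = 7*((-276 - 70)*(-4)) = 7*(-346*(-4)) = 7*1384 = 9688)
s = -294*sqrt(7) (s = (-2*3*49)*sqrt(7) = (-6*49)*sqrt(7) = -294*sqrt(7) ≈ -777.85)
s + f = -294*sqrt(7) + 9688 = 9688 - 294*sqrt(7)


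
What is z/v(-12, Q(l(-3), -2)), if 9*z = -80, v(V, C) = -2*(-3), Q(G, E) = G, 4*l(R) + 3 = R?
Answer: -40/27 ≈ -1.4815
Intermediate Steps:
l(R) = -3/4 + R/4
v(V, C) = 6
z = -80/9 (z = (1/9)*(-80) = -80/9 ≈ -8.8889)
z/v(-12, Q(l(-3), -2)) = -80/9/6 = -80/9*1/6 = -40/27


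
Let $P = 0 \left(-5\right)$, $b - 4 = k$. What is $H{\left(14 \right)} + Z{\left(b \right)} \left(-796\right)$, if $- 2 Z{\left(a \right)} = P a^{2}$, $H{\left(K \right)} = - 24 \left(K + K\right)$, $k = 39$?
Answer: $-672$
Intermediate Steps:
$H{\left(K \right)} = - 48 K$ ($H{\left(K \right)} = - 24 \cdot 2 K = - 48 K$)
$b = 43$ ($b = 4 + 39 = 43$)
$P = 0$
$Z{\left(a \right)} = 0$ ($Z{\left(a \right)} = - \frac{0 a^{2}}{2} = \left(- \frac{1}{2}\right) 0 = 0$)
$H{\left(14 \right)} + Z{\left(b \right)} \left(-796\right) = \left(-48\right) 14 + 0 \left(-796\right) = -672 + 0 = -672$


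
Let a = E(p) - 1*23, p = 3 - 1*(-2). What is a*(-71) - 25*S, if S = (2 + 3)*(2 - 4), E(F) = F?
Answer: 1528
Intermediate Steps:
p = 5 (p = 3 + 2 = 5)
S = -10 (S = 5*(-2) = -10)
a = -18 (a = 5 - 1*23 = 5 - 23 = -18)
a*(-71) - 25*S = -18*(-71) - 25*(-10) = 1278 + 250 = 1528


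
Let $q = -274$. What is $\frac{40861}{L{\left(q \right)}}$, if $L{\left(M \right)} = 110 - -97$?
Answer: $\frac{40861}{207} \approx 197.4$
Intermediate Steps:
$L{\left(M \right)} = 207$ ($L{\left(M \right)} = 110 + 97 = 207$)
$\frac{40861}{L{\left(q \right)}} = \frac{40861}{207}$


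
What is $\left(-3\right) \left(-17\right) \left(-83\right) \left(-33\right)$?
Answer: $139689$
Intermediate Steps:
$\left(-3\right) \left(-17\right) \left(-83\right) \left(-33\right) = 51 \left(-83\right) \left(-33\right) = \left(-4233\right) \left(-33\right) = 139689$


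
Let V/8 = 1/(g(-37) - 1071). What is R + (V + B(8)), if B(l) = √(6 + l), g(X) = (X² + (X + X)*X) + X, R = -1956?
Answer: -5866036/2999 + √14 ≈ -1952.3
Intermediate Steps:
g(X) = X + 3*X² (g(X) = (X² + (2*X)*X) + X = (X² + 2*X²) + X = 3*X² + X = X + 3*X²)
V = 8/2999 (V = 8/(-37*(1 + 3*(-37)) - 1071) = 8/(-37*(1 - 111) - 1071) = 8/(-37*(-110) - 1071) = 8/(4070 - 1071) = 8/2999 ≈ 0.0026676)
R + (V + B(8)) = -1956 + (8/2999 + √(6 + 8)) = -1956 + (8/2999 + √14) = -5866036/2999 + √14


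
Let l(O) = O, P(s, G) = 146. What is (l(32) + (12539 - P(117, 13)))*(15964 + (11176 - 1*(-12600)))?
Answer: 493769500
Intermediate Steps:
(l(32) + (12539 - P(117, 13)))*(15964 + (11176 - 1*(-12600))) = (32 + (12539 - 1*146))*(15964 + (11176 - 1*(-12600))) = (32 + (12539 - 146))*(15964 + (11176 + 12600)) = (32 + 12393)*(15964 + 23776) = 12425*39740 = 493769500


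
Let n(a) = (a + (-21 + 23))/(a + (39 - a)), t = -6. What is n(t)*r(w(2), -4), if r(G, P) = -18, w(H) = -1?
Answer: 24/13 ≈ 1.8462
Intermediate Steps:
n(a) = 2/39 + a/39 (n(a) = (a + 2)/39 = (2 + a)*(1/39) = 2/39 + a/39)
n(t)*r(w(2), -4) = (2/39 + (1/39)*(-6))*(-18) = (2/39 - 2/13)*(-18) = -4/39*(-18) = 24/13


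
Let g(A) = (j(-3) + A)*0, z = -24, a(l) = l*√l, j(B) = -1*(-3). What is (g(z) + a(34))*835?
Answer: 28390*√34 ≈ 1.6554e+5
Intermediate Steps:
j(B) = 3
a(l) = l^(3/2)
g(A) = 0 (g(A) = (3 + A)*0 = 0)
(g(z) + a(34))*835 = (0 + 34^(3/2))*835 = (0 + 34*√34)*835 = (34*√34)*835 = 28390*√34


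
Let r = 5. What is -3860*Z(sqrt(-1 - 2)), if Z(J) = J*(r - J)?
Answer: -11580 - 19300*I*sqrt(3) ≈ -11580.0 - 33429.0*I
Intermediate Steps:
Z(J) = J*(5 - J)
-3860*Z(sqrt(-1 - 2)) = -3860*sqrt(-1 - 2)*(5 - sqrt(-1 - 2)) = -3860*sqrt(-3)*(5 - sqrt(-3)) = -3860*I*sqrt(3)*(5 - I*sqrt(3))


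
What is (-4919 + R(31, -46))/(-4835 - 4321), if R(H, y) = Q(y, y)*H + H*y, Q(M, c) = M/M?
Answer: 451/654 ≈ 0.68960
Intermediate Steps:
Q(M, c) = 1
R(H, y) = H + H*y (R(H, y) = 1*H + H*y = H + H*y)
(-4919 + R(31, -46))/(-4835 - 4321) = (-4919 + 31*(1 - 46))/(-4835 - 4321) = (-4919 + 31*(-45))/(-9156) = (-4919 - 1395)*(-1/9156) = -6314*(-1/9156) = 451/654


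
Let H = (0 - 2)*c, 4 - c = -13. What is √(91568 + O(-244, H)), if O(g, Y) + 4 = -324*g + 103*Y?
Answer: √167118 ≈ 408.80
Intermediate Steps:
c = 17 (c = 4 - 1*(-13) = 4 + 13 = 17)
H = -34 (H = (0 - 2)*17 = -2*17 = -34)
O(g, Y) = -4 - 324*g + 103*Y (O(g, Y) = -4 + (-324*g + 103*Y) = -4 - 324*g + 103*Y)
√(91568 + O(-244, H)) = √(91568 + (-4 - 324*(-244) + 103*(-34))) = √(91568 + (-4 + 79056 - 3502)) = √(91568 + 75550) = √167118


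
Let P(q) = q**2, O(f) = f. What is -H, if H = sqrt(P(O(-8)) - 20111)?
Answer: -I*sqrt(20047) ≈ -141.59*I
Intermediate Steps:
H = I*sqrt(20047) (H = sqrt((-8)**2 - 20111) = sqrt(64 - 20111) = sqrt(-20047) = I*sqrt(20047) ≈ 141.59*I)
-H = -I*sqrt(20047)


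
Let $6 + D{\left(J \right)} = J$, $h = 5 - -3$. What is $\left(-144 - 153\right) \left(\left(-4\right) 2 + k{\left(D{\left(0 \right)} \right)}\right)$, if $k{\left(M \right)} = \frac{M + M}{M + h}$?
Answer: $4158$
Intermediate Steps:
$h = 8$ ($h = 5 + 3 = 8$)
$D{\left(J \right)} = -6 + J$
$k{\left(M \right)} = \frac{2 M}{8 + M}$ ($k{\left(M \right)} = \frac{M + M}{M + 8} = \frac{2 M}{8 + M}$)
$\left(-144 - 153\right) \left(\left(-4\right) 2 + k{\left(D{\left(0 \right)} \right)}\right) = \left(-144 - 153\right) \left(\left(-4\right) 2 + \frac{2 \left(-6 + 0\right)}{8 + \left(-6 + 0\right)}\right) = - 297 \left(-8 + 2 \left(-6\right) \frac{1}{8 - 6}\right) = - 297 \left(-8 + 2 \left(-6\right) \frac{1}{2}\right) = - 297 \left(-8 - 6\right) = \left(-297\right) \left(-14\right) = 4158$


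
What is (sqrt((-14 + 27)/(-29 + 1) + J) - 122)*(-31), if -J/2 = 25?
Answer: 3782 - 93*I*sqrt(1099)/14 ≈ 3782.0 - 220.22*I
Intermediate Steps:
J = -50 (J = -2*25 = -50)
(sqrt((-14 + 27)/(-29 + 1) + J) - 122)*(-31) = (sqrt((-14 + 27)/(-29 + 1) - 50) - 122)*(-31) = (sqrt(13/(-28) - 50) - 122)*(-31) = (sqrt(13*(-1/28) - 50) - 122)*(-31) = (sqrt(-13/28 - 50) - 122)*(-31) = (sqrt(-1413/28) - 122)*(-31) = (3*I*sqrt(1099)/14 - 122)*(-31) = (-122 + 3*I*sqrt(1099)/14)*(-31) = 3782 - 93*I*sqrt(1099)/14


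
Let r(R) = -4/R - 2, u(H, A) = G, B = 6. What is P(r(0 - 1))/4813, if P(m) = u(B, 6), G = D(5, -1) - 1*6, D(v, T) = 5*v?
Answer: 19/4813 ≈ 0.0039476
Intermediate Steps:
G = 19 (G = 5*5 - 1*6 = 25 - 6 = 19)
u(H, A) = 19
r(R) = -2 - 4/R
P(m) = 19
P(r(0 - 1))/4813 = 19/4813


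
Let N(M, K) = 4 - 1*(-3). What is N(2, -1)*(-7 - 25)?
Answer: -224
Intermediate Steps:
N(M, K) = 7 (N(M, K) = 4 + 3 = 7)
N(2, -1)*(-7 - 25) = 7*(-7 - 25) = 7*(-32) = -224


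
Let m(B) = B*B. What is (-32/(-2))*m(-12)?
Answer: 2304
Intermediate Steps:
m(B) = B²
(-32/(-2))*m(-12) = -32/(-2)*(-12)² = -32*(-½)*144 = 16*144 = 2304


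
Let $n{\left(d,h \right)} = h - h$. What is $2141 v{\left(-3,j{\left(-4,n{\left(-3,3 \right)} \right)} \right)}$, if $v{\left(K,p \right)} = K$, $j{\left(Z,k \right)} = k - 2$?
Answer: $-6423$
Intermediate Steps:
$n{\left(d,h \right)} = 0$
$j{\left(Z,k \right)} = -2 + k$
$2141 v{\left(-3,j{\left(-4,n{\left(-3,3 \right)} \right)} \right)} = 2141 \left(-3\right) = -6423$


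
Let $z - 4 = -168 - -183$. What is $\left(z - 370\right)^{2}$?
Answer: $123201$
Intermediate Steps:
$z = 19$ ($z = 4 - -15 = 4 + \left(-168 + 183\right) = 4 + 15 = 19$)
$\left(z - 370\right)^{2} = \left(19 - 370\right)^{2} = \left(-351\right)^{2} = 123201$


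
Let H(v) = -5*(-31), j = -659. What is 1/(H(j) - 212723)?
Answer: -1/212568 ≈ -4.7044e-6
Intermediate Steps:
H(v) = 155
1/(H(j) - 212723) = 1/(155 - 212723) = 1/(-212568) = -1/212568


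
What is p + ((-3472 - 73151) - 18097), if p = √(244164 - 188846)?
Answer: -94720 + √55318 ≈ -94485.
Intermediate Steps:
p = √55318 ≈ 235.20
p + ((-3472 - 73151) - 18097) = √55318 + ((-3472 - 73151) - 18097) = √55318 + (-76623 - 18097) = √55318 - 94720 = -94720 + √55318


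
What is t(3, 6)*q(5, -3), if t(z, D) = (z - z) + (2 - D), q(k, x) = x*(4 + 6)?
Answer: 120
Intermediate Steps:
q(k, x) = 10*x (q(k, x) = x*10 = 10*x)
t(z, D) = 2 - D (t(z, D) = 0 + (2 - D) = 2 - D)
t(3, 6)*q(5, -3) = (2 - 1*6)*(10*(-3)) = (2 - 6)*(-30) = -4*(-30) = 120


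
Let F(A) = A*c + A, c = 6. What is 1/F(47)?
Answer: 1/329 ≈ 0.0030395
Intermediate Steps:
F(A) = 7*A (F(A) = A*6 + A = 6*A + A = 7*A)
1/F(47) = 1/(7*47) = 1/329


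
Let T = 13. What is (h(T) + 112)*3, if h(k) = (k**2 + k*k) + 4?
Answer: 1362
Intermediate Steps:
h(k) = 4 + 2*k**2 (h(k) = (k**2 + k**2) + 4 = 2*k**2 + 4 = 4 + 2*k**2)
(h(T) + 112)*3 = ((4 + 2*13**2) + 112)*3 = ((4 + 2*169) + 112)*3 = ((4 + 338) + 112)*3 = (342 + 112)*3 = 454*3 = 1362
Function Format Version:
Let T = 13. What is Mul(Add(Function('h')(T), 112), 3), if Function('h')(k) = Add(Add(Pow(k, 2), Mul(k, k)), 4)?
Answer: 1362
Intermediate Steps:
Function('h')(k) = Add(4, Mul(2, Pow(k, 2))) (Function('h')(k) = Add(Add(Pow(k, 2), Pow(k, 2)), 4) = Add(Mul(2, Pow(k, 2)), 4) = Add(4, Mul(2, Pow(k, 2))))
Mul(Add(Function('h')(T), 112), 3) = Mul(Add(Add(4, Mul(2, Pow(13, 2))), 112), 3) = Mul(Add(Add(4, Mul(2, 169)), 112), 3) = Mul(Add(Add(4, 338), 112), 3) = Mul(Add(342, 112), 3) = Mul(454, 3) = 1362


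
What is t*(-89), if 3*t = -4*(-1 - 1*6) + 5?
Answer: -979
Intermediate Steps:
t = 11 (t = (-4*(-1 - 1*6) + 5)/3 = (-4*(-1 - 6) + 5)/3 = (-4*(-7) + 5)/3 = (28 + 5)/3 = (1/3)*33 = 11)
t*(-89) = 11*(-89) = -979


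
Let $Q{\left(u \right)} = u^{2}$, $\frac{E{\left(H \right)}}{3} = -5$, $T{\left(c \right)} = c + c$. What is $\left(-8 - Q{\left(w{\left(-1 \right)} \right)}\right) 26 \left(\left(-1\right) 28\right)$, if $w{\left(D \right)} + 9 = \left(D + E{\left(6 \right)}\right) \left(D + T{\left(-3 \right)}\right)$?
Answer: $7729176$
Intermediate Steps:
$T{\left(c \right)} = 2 c$
$E{\left(H \right)} = -15$ ($E{\left(H \right)} = 3 \left(-5\right) = -15$)
$w{\left(D \right)} = -9 + \left(-15 + D\right) \left(-6 + D\right)$ ($w{\left(D \right)} = -9 + \left(D - 15\right) \left(D + 2 \left(-3\right)\right) = -9 + \left(-15 + D\right) \left(D - 6\right) = -9 + \left(-15 + D\right) \left(-6 + D\right)$)
$\left(-8 - Q{\left(w{\left(-1 \right)} \right)}\right) 26 \left(\left(-1\right) 28\right) = \left(-8 - \left(81 + \left(-1\right)^{2} - -21\right)^{2}\right) 26 \left(\left(-1\right) 28\right) = \left(-8 - \left(81 + 1 + 21\right)^{2}\right) 26 \left(-28\right) = \left(-8 - 103^{2}\right) 26 \left(-28\right) = \left(-8 - 10609\right) 26 \left(-28\right) = \left(-10617\right) 26 \left(-28\right) = \left(-276042\right) \left(-28\right) = 7729176$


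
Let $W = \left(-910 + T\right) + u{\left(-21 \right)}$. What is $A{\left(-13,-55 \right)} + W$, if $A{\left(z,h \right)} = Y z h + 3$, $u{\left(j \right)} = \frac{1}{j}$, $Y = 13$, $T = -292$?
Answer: $\frac{170015}{21} \approx 8096.0$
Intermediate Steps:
$A{\left(z,h \right)} = 3 + 13 h z$ ($A{\left(z,h \right)} = 13 z h + 3 = 13 h z + 3 = 3 + 13 h z$)
$W = - \frac{25243}{21}$ ($W = \left(-910 - 292\right) + \frac{1}{-21} = -1202 - \frac{1}{21} = - \frac{25243}{21} \approx -1202.0$)
$A{\left(-13,-55 \right)} + W = \left(3 + 13 \left(-55\right) \left(-13\right)\right) - \frac{25243}{21} = \left(3 + 9295\right) - \frac{25243}{21} = 9298 - \frac{25243}{21} = \frac{170015}{21}$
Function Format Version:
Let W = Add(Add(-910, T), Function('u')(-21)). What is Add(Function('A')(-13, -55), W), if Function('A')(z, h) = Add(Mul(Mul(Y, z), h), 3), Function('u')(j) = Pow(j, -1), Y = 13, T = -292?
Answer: Rational(170015, 21) ≈ 8096.0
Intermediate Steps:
Function('A')(z, h) = Add(3, Mul(13, h, z)) (Function('A')(z, h) = Add(Mul(Mul(13, z), h), 3) = Add(Mul(13, h, z), 3) = Add(3, Mul(13, h, z)))
W = Rational(-25243, 21) (W = Add(Add(-910, -292), Pow(-21, -1)) = Add(-1202, Rational(-1, 21)) = Rational(-25243, 21) ≈ -1202.0)
Add(Function('A')(-13, -55), W) = Add(Add(3, Mul(13, -55, -13)), Rational(-25243, 21)) = Add(Add(3, 9295), Rational(-25243, 21)) = Add(9298, Rational(-25243, 21)) = Rational(170015, 21)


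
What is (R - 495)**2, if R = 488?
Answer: 49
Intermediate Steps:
(R - 495)**2 = (488 - 495)**2 = (-7)**2 = 49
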